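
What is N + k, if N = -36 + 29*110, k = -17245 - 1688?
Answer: -15779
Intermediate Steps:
k = -18933
N = 3154 (N = -36 + 3190 = 3154)
N + k = 3154 - 18933 = -15779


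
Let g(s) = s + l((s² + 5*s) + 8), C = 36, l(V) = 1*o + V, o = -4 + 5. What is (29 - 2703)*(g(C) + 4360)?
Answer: -15725794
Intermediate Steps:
o = 1
l(V) = 1 + V (l(V) = 1*1 + V = 1 + V)
g(s) = 9 + s² + 6*s (g(s) = s + (1 + ((s² + 5*s) + 8)) = s + (1 + (8 + s² + 5*s)) = s + (9 + s² + 5*s) = 9 + s² + 6*s)
(29 - 2703)*(g(C) + 4360) = (29 - 2703)*((9 + 36² + 6*36) + 4360) = -2674*((9 + 1296 + 216) + 4360) = -2674*(1521 + 4360) = -2674*5881 = -15725794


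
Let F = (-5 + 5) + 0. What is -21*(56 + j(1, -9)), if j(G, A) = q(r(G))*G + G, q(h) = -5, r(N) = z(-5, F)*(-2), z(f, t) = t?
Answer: -1092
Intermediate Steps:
F = 0 (F = 0 + 0 = 0)
r(N) = 0 (r(N) = 0*(-2) = 0)
j(G, A) = -4*G (j(G, A) = -5*G + G = -4*G)
-21*(56 + j(1, -9)) = -21*(56 - 4*1) = -21*(56 - 4) = -21*52 = -1092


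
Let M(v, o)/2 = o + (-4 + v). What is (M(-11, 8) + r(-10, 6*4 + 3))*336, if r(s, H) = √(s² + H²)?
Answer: -4704 + 336*√829 ≈ 4970.2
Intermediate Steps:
M(v, o) = -8 + 2*o + 2*v (M(v, o) = 2*(o + (-4 + v)) = 2*(-4 + o + v) = -8 + 2*o + 2*v)
r(s, H) = √(H² + s²)
(M(-11, 8) + r(-10, 6*4 + 3))*336 = ((-8 + 2*8 + 2*(-11)) + √((6*4 + 3)² + (-10)²))*336 = ((-8 + 16 - 22) + √((24 + 3)² + 100))*336 = (-14 + √(27² + 100))*336 = (-14 + √(729 + 100))*336 = (-14 + √829)*336 = -4704 + 336*√829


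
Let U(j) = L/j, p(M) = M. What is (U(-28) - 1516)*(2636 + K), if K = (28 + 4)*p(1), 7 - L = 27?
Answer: -28299476/7 ≈ -4.0428e+6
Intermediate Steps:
L = -20 (L = 7 - 1*27 = 7 - 27 = -20)
U(j) = -20/j
K = 32 (K = (28 + 4)*1 = 32*1 = 32)
(U(-28) - 1516)*(2636 + K) = (-20/(-28) - 1516)*(2636 + 32) = (-20*(-1/28) - 1516)*2668 = (5/7 - 1516)*2668 = -10607/7*2668 = -28299476/7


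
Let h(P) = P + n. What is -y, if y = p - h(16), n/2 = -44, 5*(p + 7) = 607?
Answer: -932/5 ≈ -186.40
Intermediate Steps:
p = 572/5 (p = -7 + (⅕)*607 = -7 + 607/5 = 572/5 ≈ 114.40)
n = -88 (n = 2*(-44) = -88)
h(P) = -88 + P (h(P) = P - 88 = -88 + P)
y = 932/5 (y = 572/5 - (-88 + 16) = 572/5 - 1*(-72) = 572/5 + 72 = 932/5 ≈ 186.40)
-y = -1*932/5 = -932/5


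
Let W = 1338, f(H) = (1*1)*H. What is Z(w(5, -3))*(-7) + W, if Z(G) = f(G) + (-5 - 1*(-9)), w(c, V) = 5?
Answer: 1275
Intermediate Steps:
f(H) = H (f(H) = 1*H = H)
Z(G) = 4 + G (Z(G) = G + (-5 - 1*(-9)) = G + (-5 + 9) = G + 4 = 4 + G)
Z(w(5, -3))*(-7) + W = (4 + 5)*(-7) + 1338 = 9*(-7) + 1338 = -63 + 1338 = 1275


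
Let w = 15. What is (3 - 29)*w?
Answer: -390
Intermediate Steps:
(3 - 29)*w = (3 - 29)*15 = -26*15 = -390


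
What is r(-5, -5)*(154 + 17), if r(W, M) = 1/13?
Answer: 171/13 ≈ 13.154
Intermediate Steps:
r(W, M) = 1/13
r(-5, -5)*(154 + 17) = (154 + 17)/13 = (1/13)*171 = 171/13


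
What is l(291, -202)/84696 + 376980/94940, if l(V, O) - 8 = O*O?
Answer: 149180789/33504326 ≈ 4.4526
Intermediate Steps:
l(V, O) = 8 + O² (l(V, O) = 8 + O*O = 8 + O²)
l(291, -202)/84696 + 376980/94940 = (8 + (-202)²)/84696 + 376980/94940 = (8 + 40804)*(1/84696) + 376980*(1/94940) = 40812*(1/84696) + 18849/4747 = 3401/7058 + 18849/4747 = 149180789/33504326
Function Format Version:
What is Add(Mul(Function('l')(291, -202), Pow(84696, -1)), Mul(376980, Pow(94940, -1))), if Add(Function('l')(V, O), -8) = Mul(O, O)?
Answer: Rational(149180789, 33504326) ≈ 4.4526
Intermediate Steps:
Function('l')(V, O) = Add(8, Pow(O, 2)) (Function('l')(V, O) = Add(8, Mul(O, O)) = Add(8, Pow(O, 2)))
Add(Mul(Function('l')(291, -202), Pow(84696, -1)), Mul(376980, Pow(94940, -1))) = Add(Mul(Add(8, Pow(-202, 2)), Pow(84696, -1)), Mul(376980, Pow(94940, -1))) = Add(Mul(Add(8, 40804), Rational(1, 84696)), Mul(376980, Rational(1, 94940))) = Add(Mul(40812, Rational(1, 84696)), Rational(18849, 4747)) = Add(Rational(3401, 7058), Rational(18849, 4747)) = Rational(149180789, 33504326)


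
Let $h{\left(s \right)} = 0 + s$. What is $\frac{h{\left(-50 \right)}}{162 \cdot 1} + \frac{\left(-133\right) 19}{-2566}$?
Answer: $\frac{140537}{207846} \approx 0.67616$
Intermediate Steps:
$h{\left(s \right)} = s$
$\frac{h{\left(-50 \right)}}{162 \cdot 1} + \frac{\left(-133\right) 19}{-2566} = - \frac{50}{162 \cdot 1} + \frac{\left(-133\right) 19}{-2566} = - \frac{50}{162} - - \frac{2527}{2566} = \left(-50\right) \frac{1}{162} + \frac{2527}{2566} = - \frac{25}{81} + \frac{2527}{2566} = \frac{140537}{207846}$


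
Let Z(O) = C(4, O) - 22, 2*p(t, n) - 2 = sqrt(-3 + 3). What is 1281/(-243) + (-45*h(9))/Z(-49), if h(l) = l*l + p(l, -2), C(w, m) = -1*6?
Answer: 143467/1134 ≈ 126.51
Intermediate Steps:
p(t, n) = 1 (p(t, n) = 1 + sqrt(-3 + 3)/2 = 1 + sqrt(0)/2 = 1 + (1/2)*0 = 1 + 0 = 1)
C(w, m) = -6
h(l) = 1 + l**2 (h(l) = l*l + 1 = l**2 + 1 = 1 + l**2)
Z(O) = -28 (Z(O) = -6 - 22 = -28)
1281/(-243) + (-45*h(9))/Z(-49) = 1281/(-243) - 45*(1 + 9**2)/(-28) = 1281*(-1/243) - 45*(1 + 81)*(-1/28) = -427/81 - 45*82*(-1/28) = -427/81 - 3690*(-1/28) = -427/81 + 1845/14 = 143467/1134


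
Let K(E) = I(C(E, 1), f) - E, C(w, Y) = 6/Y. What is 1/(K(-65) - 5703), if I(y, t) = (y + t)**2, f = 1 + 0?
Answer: -1/5589 ≈ -0.00017892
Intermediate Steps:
f = 1
I(y, t) = (t + y)**2
K(E) = 49 - E (K(E) = (1 + 6/1)**2 - E = (1 + 6*1)**2 - E = (1 + 6)**2 - E = 7**2 - E = 49 - E)
1/(K(-65) - 5703) = 1/((49 - 1*(-65)) - 5703) = 1/((49 + 65) - 5703) = 1/(114 - 5703) = 1/(-5589) = -1/5589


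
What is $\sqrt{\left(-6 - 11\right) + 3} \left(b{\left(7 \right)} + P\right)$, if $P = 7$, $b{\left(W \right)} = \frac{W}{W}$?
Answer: $8 i \sqrt{14} \approx 29.933 i$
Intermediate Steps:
$b{\left(W \right)} = 1$
$\sqrt{\left(-6 - 11\right) + 3} \left(b{\left(7 \right)} + P\right) = \sqrt{\left(-6 - 11\right) + 3} \left(1 + 7\right) = \sqrt{-17 + 3} \cdot 8 = \sqrt{-14} \cdot 8 = i \sqrt{14} \cdot 8 = 8 i \sqrt{14}$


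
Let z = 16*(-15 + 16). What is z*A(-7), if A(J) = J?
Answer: -112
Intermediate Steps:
z = 16 (z = 16*1 = 16)
z*A(-7) = 16*(-7) = -112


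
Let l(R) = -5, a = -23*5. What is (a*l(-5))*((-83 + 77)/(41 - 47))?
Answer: 575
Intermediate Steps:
a = -115
(a*l(-5))*((-83 + 77)/(41 - 47)) = (-115*(-5))*((-83 + 77)/(41 - 47)) = 575*(-6/(-6)) = 575*(-6*(-1/6)) = 575*1 = 575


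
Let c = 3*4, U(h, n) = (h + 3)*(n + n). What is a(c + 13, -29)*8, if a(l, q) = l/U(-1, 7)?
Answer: 50/7 ≈ 7.1429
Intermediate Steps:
U(h, n) = 2*n*(3 + h) (U(h, n) = (3 + h)*(2*n) = 2*n*(3 + h))
c = 12
a(l, q) = l/28 (a(l, q) = l/((2*7*(3 - 1))) = l/((2*7*2)) = l/28)
a(c + 13, -29)*8 = ((12 + 13)/28)*8 = ((1/28)*25)*8 = (25/28)*8 = 50/7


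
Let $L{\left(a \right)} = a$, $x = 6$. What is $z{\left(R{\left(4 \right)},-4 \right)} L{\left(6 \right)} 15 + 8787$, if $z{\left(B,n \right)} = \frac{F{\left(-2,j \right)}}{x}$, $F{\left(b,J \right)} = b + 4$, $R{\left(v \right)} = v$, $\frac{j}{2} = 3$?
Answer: $8817$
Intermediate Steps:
$j = 6$ ($j = 2 \cdot 3 = 6$)
$F{\left(b,J \right)} = 4 + b$
$z{\left(B,n \right)} = \frac{1}{3}$ ($z{\left(B,n \right)} = \frac{4 - 2}{6} = 2 \cdot \frac{1}{6} = \frac{1}{3}$)
$z{\left(R{\left(4 \right)},-4 \right)} L{\left(6 \right)} 15 + 8787 = \frac{1}{3} \cdot 6 \cdot 15 + 8787 = 2 \cdot 15 + 8787 = 30 + 8787 = 8817$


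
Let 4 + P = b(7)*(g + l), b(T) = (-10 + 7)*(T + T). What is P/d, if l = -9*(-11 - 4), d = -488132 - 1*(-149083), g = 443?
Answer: 24280/339049 ≈ 0.071612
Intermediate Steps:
d = -339049 (d = -488132 + 149083 = -339049)
b(T) = -6*T
l = 135 (l = -9*(-15) = 135)
P = -24280 (P = -4 + (-6*7)*(443 + 135) = -4 - 42*578 = -4 - 24276 = -24280)
P/d = -24280/(-339049) = -24280*(-1/339049) = 24280/339049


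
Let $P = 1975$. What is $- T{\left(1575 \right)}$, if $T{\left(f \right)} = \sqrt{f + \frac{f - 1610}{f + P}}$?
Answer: $- \frac{\sqrt{793952530}}{710} \approx -39.686$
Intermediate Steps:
$T{\left(f \right)} = \sqrt{f + \frac{-1610 + f}{1975 + f}}$ ($T{\left(f \right)} = \sqrt{f + \frac{f - 1610}{f + 1975}} = \sqrt{f + \frac{-1610 + f}{1975 + f}}$)
$- T{\left(1575 \right)} = - \sqrt{\frac{-1610 + 1575 + 1575 \left(1975 + 1575\right)}{1975 + 1575}} = - \sqrt{\frac{-1610 + 1575 + 1575 \cdot 3550}{3550}} = - \sqrt{\frac{-1610 + 1575 + 5591250}{3550}} = - \sqrt{\frac{1}{3550} \cdot 5591215} = - \sqrt{\frac{1118243}{710}} = - \frac{\sqrt{793952530}}{710}$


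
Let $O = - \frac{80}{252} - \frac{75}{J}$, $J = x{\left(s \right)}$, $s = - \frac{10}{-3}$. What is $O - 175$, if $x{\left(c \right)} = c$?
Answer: $- \frac{24925}{126} \approx -197.82$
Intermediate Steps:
$s = \frac{10}{3}$ ($s = \left(-10\right) \left(- \frac{1}{3}\right) = \frac{10}{3} \approx 3.3333$)
$J = \frac{10}{3} \approx 3.3333$
$O = - \frac{2875}{126}$ ($O = - \frac{80}{252} - \frac{75}{\frac{10}{3}} = \left(-80\right) \frac{1}{252} - \frac{45}{2} = - \frac{20}{63} - \frac{45}{2} = - \frac{2875}{126} \approx -22.817$)
$O - 175 = - \frac{2875}{126} - 175 = - \frac{24925}{126}$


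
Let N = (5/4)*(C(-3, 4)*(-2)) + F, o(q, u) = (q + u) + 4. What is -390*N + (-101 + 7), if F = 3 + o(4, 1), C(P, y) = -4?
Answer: -8674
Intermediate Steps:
o(q, u) = 4 + q + u
F = 12 (F = 3 + (4 + 4 + 1) = 3 + 9 = 12)
N = 22 (N = (5/4)*(-4*(-2)) + 12 = (5*(1/4))*8 + 12 = (5/4)*8 + 12 = 10 + 12 = 22)
-390*N + (-101 + 7) = -390*22 + (-101 + 7) = -8580 - 94 = -8674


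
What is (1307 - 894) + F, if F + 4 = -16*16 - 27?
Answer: 126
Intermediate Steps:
F = -287 (F = -4 + (-16*16 - 27) = -4 + (-256 - 27) = -4 - 283 = -287)
(1307 - 894) + F = (1307 - 894) - 287 = 413 - 287 = 126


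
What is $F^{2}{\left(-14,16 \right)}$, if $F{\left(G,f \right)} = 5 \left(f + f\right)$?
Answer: $25600$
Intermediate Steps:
$F{\left(G,f \right)} = 10 f$ ($F{\left(G,f \right)} = 5 \cdot 2 f = 10 f$)
$F^{2}{\left(-14,16 \right)} = \left(10 \cdot 16\right)^{2} = 160^{2} = 25600$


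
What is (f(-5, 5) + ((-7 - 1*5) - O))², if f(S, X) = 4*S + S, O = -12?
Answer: 625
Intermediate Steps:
f(S, X) = 5*S
(f(-5, 5) + ((-7 - 1*5) - O))² = (5*(-5) + ((-7 - 1*5) - 1*(-12)))² = (-25 + ((-7 - 5) + 12))² = (-25 + (-12 + 12))² = (-25 + 0)² = (-25)² = 625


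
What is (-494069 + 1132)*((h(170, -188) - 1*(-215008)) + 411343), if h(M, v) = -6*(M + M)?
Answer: -307745991407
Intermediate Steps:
h(M, v) = -12*M
(-494069 + 1132)*((h(170, -188) - 1*(-215008)) + 411343) = (-494069 + 1132)*((-12*170 - 1*(-215008)) + 411343) = -492937*((-2040 + 215008) + 411343) = -492937*(212968 + 411343) = -492937*624311 = -307745991407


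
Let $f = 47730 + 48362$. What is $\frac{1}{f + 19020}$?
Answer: $\frac{1}{115112} \approx 8.6872 \cdot 10^{-6}$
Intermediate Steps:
$f = 96092$
$\frac{1}{f + 19020} = \frac{1}{96092 + 19020} = \frac{1}{115112}$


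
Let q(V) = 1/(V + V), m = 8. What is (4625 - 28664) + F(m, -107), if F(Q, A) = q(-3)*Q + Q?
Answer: -72097/3 ≈ -24032.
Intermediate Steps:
q(V) = 1/(2*V)
F(Q, A) = 5*Q/6 (F(Q, A) = ((½)/(-3))*Q + Q = ((½)*(-⅓))*Q + Q = -Q/6 + Q = 5*Q/6)
(4625 - 28664) + F(m, -107) = (4625 - 28664) + (⅚)*8 = -24039 + 20/3 = -72097/3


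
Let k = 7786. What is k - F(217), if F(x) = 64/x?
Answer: 1689498/217 ≈ 7785.7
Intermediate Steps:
k - F(217) = 7786 - 64/217 = 1689498/217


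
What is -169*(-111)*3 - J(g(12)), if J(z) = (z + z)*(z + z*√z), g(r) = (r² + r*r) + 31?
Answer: -147245 - 203522*√319 ≈ -3.7823e+6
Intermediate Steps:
g(r) = 31 + 2*r² (g(r) = (r² + r²) + 31 = 2*r² + 31 = 31 + 2*r²)
J(z) = 2*z*(z + z^(3/2)) (J(z) = (2*z)*(z + z^(3/2)) = 2*z*(z + z^(3/2)))
-169*(-111)*3 - J(g(12)) = -169*(-111)*3 - (2*(31 + 2*12²)² + 2*(31 + 2*12²)^(5/2)) = 18759*3 - (2*(31 + 2*144)² + 2*(31 + 2*144)^(5/2)) = 56277 - (2*(31 + 288)² + 2*(31 + 288)^(5/2)) = 56277 - (2*319² + 2*319^(5/2)) = 56277 - (2*101761 + 2*(101761*√319)) = 56277 - (203522 + 203522*√319) = 56277 + (-203522 - 203522*√319) = -147245 - 203522*√319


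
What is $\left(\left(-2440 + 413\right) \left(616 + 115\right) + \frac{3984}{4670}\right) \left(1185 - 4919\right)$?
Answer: $\frac{12919094473802}{2335} \approx 5.5328 \cdot 10^{9}$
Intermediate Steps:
$\left(\left(-2440 + 413\right) \left(616 + 115\right) + \frac{3984}{4670}\right) \left(1185 - 4919\right) = \left(\left(-2027\right) 731 + 3984 \cdot \frac{1}{4670}\right) \left(-3734\right) = \left(-1481737 + \frac{1992}{2335}\right) \left(-3734\right) = \left(- \frac{3459853903}{2335}\right) \left(-3734\right) = \frac{12919094473802}{2335}$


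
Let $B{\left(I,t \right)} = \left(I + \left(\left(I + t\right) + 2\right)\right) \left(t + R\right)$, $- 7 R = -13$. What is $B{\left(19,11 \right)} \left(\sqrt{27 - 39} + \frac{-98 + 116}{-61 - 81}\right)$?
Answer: $- \frac{41310}{497} + \frac{9180 i \sqrt{3}}{7} \approx -83.119 + 2271.5 i$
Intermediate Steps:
$R = \frac{13}{7}$ ($R = \left(- \frac{1}{7}\right) \left(-13\right) = \frac{13}{7} \approx 1.8571$)
$B{\left(I,t \right)} = \left(\frac{13}{7} + t\right) \left(2 + t + 2 I\right)$ ($B{\left(I,t \right)} = \left(I + \left(\left(I + t\right) + 2\right)\right) \left(t + \frac{13}{7}\right) = \left(I + \left(2 + I + t\right)\right) \left(\frac{13}{7} + t\right) = \left(2 + t + 2 I\right) \left(\frac{13}{7} + t\right) = \left(\frac{13}{7} + t\right) \left(2 + t + 2 I\right)$)
$B{\left(19,11 \right)} \left(\sqrt{27 - 39} + \frac{-98 + 116}{-61 - 81}\right) = \left(\frac{26}{7} + 11^{2} + \frac{26}{7} \cdot 19 + \frac{27}{7} \cdot 11 + 2 \cdot 19 \cdot 11\right) \left(\sqrt{27 - 39} + \frac{-98 + 116}{-61 - 81}\right) = \left(\frac{26}{7} + 121 + \frac{494}{7} + \frac{297}{7} + 418\right) \left(\sqrt{-12} + \frac{18}{-142}\right) = \frac{4590 \left(2 i \sqrt{3} + 18 \left(- \frac{1}{142}\right)\right)}{7} = \frac{4590 \left(2 i \sqrt{3} - \frac{9}{71}\right)}{7} = \frac{4590 \left(- \frac{9}{71} + 2 i \sqrt{3}\right)}{7} = - \frac{41310}{497} + \frac{9180 i \sqrt{3}}{7}$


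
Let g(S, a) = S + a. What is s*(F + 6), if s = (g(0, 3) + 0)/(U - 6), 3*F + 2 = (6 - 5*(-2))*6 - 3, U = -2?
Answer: -109/8 ≈ -13.625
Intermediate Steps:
F = 91/3 (F = -⅔ + ((6 - 5*(-2))*6 - 3)/3 = -⅔ + ((6 + 10)*6 - 3)/3 = -⅔ + (16*6 - 3)/3 = -⅔ + (96 - 3)/3 = -⅔ + (⅓)*93 = -⅔ + 31 = 91/3 ≈ 30.333)
s = -3/8 (s = ((0 + 3) + 0)/(-2 - 6) = (3 + 0)/(-8) = 3*(-⅛) = -3/8 ≈ -0.37500)
s*(F + 6) = -3*(91/3 + 6)/8 = -3/8*109/3 = -109/8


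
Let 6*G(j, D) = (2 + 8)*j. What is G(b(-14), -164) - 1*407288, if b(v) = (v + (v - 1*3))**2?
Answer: -1217059/3 ≈ -4.0569e+5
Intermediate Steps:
b(v) = (-3 + 2*v)**2 (b(v) = (v + (v - 3))**2 = (v + (-3 + v))**2 = (-3 + 2*v)**2)
G(j, D) = 5*j/3 (G(j, D) = ((2 + 8)*j)/6 = (10*j)/6 = 5*j/3)
G(b(-14), -164) - 1*407288 = 5*(-3 + 2*(-14))**2/3 - 1*407288 = 5*(-3 - 28)**2/3 - 407288 = (5/3)*(-31)**2 - 407288 = (5/3)*961 - 407288 = 4805/3 - 407288 = -1217059/3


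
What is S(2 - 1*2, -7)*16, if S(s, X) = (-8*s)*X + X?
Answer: -112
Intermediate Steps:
S(s, X) = X - 8*X*s (S(s, X) = -8*X*s + X = X - 8*X*s)
S(2 - 1*2, -7)*16 = -7*(1 - 8*(2 - 1*2))*16 = -7*(1 - 8*(2 - 2))*16 = -7*(1 - 8*0)*16 = -7*(1 + 0)*16 = -7*1*16 = -7*16 = -112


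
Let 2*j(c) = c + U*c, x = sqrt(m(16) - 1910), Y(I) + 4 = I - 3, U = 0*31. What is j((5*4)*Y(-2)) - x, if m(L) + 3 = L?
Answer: -90 - I*sqrt(1897) ≈ -90.0 - 43.555*I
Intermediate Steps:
m(L) = -3 + L
U = 0
Y(I) = -7 + I (Y(I) = -4 + (I - 3) = -4 + (-3 + I) = -7 + I)
x = I*sqrt(1897) (x = sqrt((-3 + 16) - 1910) = sqrt(13 - 1910) = sqrt(-1897) = I*sqrt(1897) ≈ 43.555*I)
j(c) = c/2 (j(c) = (c + 0*c)/2 = (c + 0)/2 = c/2)
j((5*4)*Y(-2)) - x = ((5*4)*(-7 - 2))/2 - I*sqrt(1897) = (20*(-9))/2 - I*sqrt(1897) = (1/2)*(-180) - I*sqrt(1897) = -90 - I*sqrt(1897)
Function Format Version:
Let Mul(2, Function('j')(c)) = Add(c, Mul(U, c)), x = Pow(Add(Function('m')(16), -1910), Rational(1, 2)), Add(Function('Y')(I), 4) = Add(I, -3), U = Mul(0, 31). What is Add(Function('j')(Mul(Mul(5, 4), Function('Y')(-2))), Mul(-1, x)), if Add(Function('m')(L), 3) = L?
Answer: Add(-90, Mul(-1, I, Pow(1897, Rational(1, 2)))) ≈ Add(-90.000, Mul(-43.555, I))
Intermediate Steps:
Function('m')(L) = Add(-3, L)
U = 0
Function('Y')(I) = Add(-7, I) (Function('Y')(I) = Add(-4, Add(I, -3)) = Add(-4, Add(-3, I)) = Add(-7, I))
x = Mul(I, Pow(1897, Rational(1, 2))) (x = Pow(Add(Add(-3, 16), -1910), Rational(1, 2)) = Pow(Add(13, -1910), Rational(1, 2)) = Pow(-1897, Rational(1, 2)) = Mul(I, Pow(1897, Rational(1, 2))) ≈ Mul(43.555, I))
Function('j')(c) = Mul(Rational(1, 2), c) (Function('j')(c) = Mul(Rational(1, 2), Add(c, Mul(0, c))) = Mul(Rational(1, 2), Add(c, 0)) = Mul(Rational(1, 2), c))
Add(Function('j')(Mul(Mul(5, 4), Function('Y')(-2))), Mul(-1, x)) = Add(Mul(Rational(1, 2), Mul(Mul(5, 4), Add(-7, -2))), Mul(-1, Mul(I, Pow(1897, Rational(1, 2))))) = Add(Mul(Rational(1, 2), Mul(20, -9)), Mul(-1, I, Pow(1897, Rational(1, 2)))) = Add(Mul(Rational(1, 2), -180), Mul(-1, I, Pow(1897, Rational(1, 2)))) = Add(-90, Mul(-1, I, Pow(1897, Rational(1, 2))))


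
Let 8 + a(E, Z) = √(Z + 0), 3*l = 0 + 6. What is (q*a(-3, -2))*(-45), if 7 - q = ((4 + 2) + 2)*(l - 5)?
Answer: 11160 - 1395*I*√2 ≈ 11160.0 - 1972.8*I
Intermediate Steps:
l = 2 (l = (0 + 6)/3 = (⅓)*6 = 2)
a(E, Z) = -8 + √Z (a(E, Z) = -8 + √(Z + 0) = -8 + √Z)
q = 31 (q = 7 - ((4 + 2) + 2)*(2 - 5) = 7 - (6 + 2)*(-3) = 7 - 8*(-3) = 7 - 1*(-24) = 7 + 24 = 31)
(q*a(-3, -2))*(-45) = (31*(-8 + √(-2)))*(-45) = (31*(-8 + I*√2))*(-45) = (-248 + 31*I*√2)*(-45) = 11160 - 1395*I*√2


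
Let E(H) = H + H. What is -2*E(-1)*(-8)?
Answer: -32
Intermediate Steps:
E(H) = 2*H
-2*E(-1)*(-8) = -4*(-1)*(-8) = -2*(-2)*(-8) = 4*(-8) = -32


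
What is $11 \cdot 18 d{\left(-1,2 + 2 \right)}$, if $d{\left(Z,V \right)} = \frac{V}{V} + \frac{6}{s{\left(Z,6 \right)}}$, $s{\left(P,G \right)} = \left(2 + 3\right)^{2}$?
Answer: $\frac{6138}{25} \approx 245.52$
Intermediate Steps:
$s{\left(P,G \right)} = 25$ ($s{\left(P,G \right)} = 5^{2} = 25$)
$d{\left(Z,V \right)} = \frac{31}{25}$ ($d{\left(Z,V \right)} = \frac{V}{V} + \frac{6}{25} = 1 + 6 \cdot \frac{1}{25} = 1 + \frac{6}{25} = \frac{31}{25}$)
$11 \cdot 18 d{\left(-1,2 + 2 \right)} = 11 \cdot 18 \cdot \frac{31}{25} = 198 \cdot \frac{31}{25} = \frac{6138}{25}$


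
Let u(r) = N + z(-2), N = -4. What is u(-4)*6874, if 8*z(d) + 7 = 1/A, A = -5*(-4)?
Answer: -2677423/80 ≈ -33468.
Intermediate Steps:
A = 20
z(d) = -139/160 (z(d) = -7/8 + (⅛)/20 = -7/8 + (⅛)*(1/20) = -7/8 + 1/160 = -139/160)
u(r) = -779/160 (u(r) = -4 - 139/160 = -779/160)
u(-4)*6874 = -779/160*6874 = -2677423/80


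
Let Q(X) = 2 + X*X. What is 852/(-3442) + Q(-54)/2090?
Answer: 2065769/1798445 ≈ 1.1486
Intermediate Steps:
Q(X) = 2 + X²
852/(-3442) + Q(-54)/2090 = 852/(-3442) + (2 + (-54)²)/2090 = 852*(-1/3442) + (2 + 2916)*(1/2090) = -426/1721 + 2918*(1/2090) = -426/1721 + 1459/1045 = 2065769/1798445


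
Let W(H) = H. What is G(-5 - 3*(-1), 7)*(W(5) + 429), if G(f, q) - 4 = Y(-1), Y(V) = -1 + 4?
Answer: 3038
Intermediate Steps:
Y(V) = 3
G(f, q) = 7 (G(f, q) = 4 + 3 = 7)
G(-5 - 3*(-1), 7)*(W(5) + 429) = 7*(5 + 429) = 7*434 = 3038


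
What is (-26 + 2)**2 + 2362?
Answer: 2938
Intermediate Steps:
(-26 + 2)**2 + 2362 = (-24)**2 + 2362 = 576 + 2362 = 2938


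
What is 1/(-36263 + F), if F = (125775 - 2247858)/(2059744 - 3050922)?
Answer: -991178/35940965731 ≈ -2.7578e-5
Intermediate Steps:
F = 2122083/991178 (F = -2122083/(-991178) = -2122083*(-1/991178) = 2122083/991178 ≈ 2.1410)
1/(-36263 + F) = 1/(-36263 + 2122083/991178) = 1/(-35940965731/991178) = -991178/35940965731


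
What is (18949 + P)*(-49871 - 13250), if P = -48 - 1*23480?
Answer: 289031059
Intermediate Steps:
P = -23528 (P = -48 - 23480 = -23528)
(18949 + P)*(-49871 - 13250) = (18949 - 23528)*(-49871 - 13250) = -4579*(-63121) = 289031059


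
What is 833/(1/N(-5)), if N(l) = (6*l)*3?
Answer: -74970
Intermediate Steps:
N(l) = 18*l
833/(1/N(-5)) = 833/(1/(18*(-5))) = 833/(1/(-90)) = 833/(-1/90) = 833*(-90) = -74970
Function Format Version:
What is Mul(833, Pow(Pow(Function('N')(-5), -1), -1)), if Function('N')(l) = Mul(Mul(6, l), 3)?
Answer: -74970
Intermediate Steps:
Function('N')(l) = Mul(18, l)
Mul(833, Pow(Pow(Function('N')(-5), -1), -1)) = Mul(833, Pow(Pow(Mul(18, -5), -1), -1)) = Mul(833, Pow(Pow(-90, -1), -1)) = Mul(833, Pow(Rational(-1, 90), -1)) = Mul(833, -90) = -74970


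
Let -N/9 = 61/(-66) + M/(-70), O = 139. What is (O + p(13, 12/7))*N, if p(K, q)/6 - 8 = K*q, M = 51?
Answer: 2571423/539 ≈ 4770.7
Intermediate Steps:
p(K, q) = 48 + 6*K*q (p(K, q) = 48 + 6*(K*q) = 48 + 6*K*q)
N = 5727/385 (N = -9*(61/(-66) + 51/(-70)) = -9*(61*(-1/66) + 51*(-1/70)) = -9*(-61/66 - 51/70) = -9*(-1909/1155) = 5727/385 ≈ 14.875)
(O + p(13, 12/7))*N = (139 + (48 + 6*13*(12/7)))*(5727/385) = (139 + (48 + 936/7))*(5727/385) = (139 + 1272/7)*(5727/385) = (2245/7)*(5727/385) = 2571423/539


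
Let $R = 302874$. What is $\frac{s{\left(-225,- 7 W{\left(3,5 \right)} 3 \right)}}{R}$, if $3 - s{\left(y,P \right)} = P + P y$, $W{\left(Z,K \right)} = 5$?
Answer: $- \frac{603}{7766} \approx -0.077646$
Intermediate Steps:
$s{\left(y,P \right)} = 3 - P - P y$ ($s{\left(y,P \right)} = 3 - \left(P + P y\right) = 3 - P - P y$)
$\frac{s{\left(-225,- 7 W{\left(3,5 \right)} 3 \right)}}{R} = \frac{3 - \left(-7\right) 5 \cdot 3 - \left(-7\right) 5 \cdot 3 \left(-225\right)}{302874} = \left(3 - \left(-35\right) 3 - \left(-35\right) 3 \left(-225\right)\right) \frac{1}{302874} = \left(3 - -105 - \left(-105\right) \left(-225\right)\right) \frac{1}{302874} = \left(3 + 105 - 23625\right) \frac{1}{302874} = \left(-23517\right) \frac{1}{302874} = - \frac{603}{7766}$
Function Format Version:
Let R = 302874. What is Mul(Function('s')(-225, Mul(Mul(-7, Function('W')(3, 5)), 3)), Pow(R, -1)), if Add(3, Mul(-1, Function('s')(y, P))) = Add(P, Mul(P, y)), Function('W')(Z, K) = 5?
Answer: Rational(-603, 7766) ≈ -0.077646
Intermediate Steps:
Function('s')(y, P) = Add(3, Mul(-1, P), Mul(-1, P, y)) (Function('s')(y, P) = Add(3, Mul(-1, Add(P, Mul(P, y)))) = Add(3, Add(Mul(-1, P), Mul(-1, P, y))) = Add(3, Mul(-1, P), Mul(-1, P, y)))
Mul(Function('s')(-225, Mul(Mul(-7, Function('W')(3, 5)), 3)), Pow(R, -1)) = Mul(Add(3, Mul(-1, Mul(Mul(-7, 5), 3)), Mul(-1, Mul(Mul(-7, 5), 3), -225)), Pow(302874, -1)) = Mul(Add(3, Mul(-1, Mul(-35, 3)), Mul(-1, Mul(-35, 3), -225)), Rational(1, 302874)) = Mul(Add(3, Mul(-1, -105), Mul(-1, -105, -225)), Rational(1, 302874)) = Mul(Add(3, 105, -23625), Rational(1, 302874)) = Mul(-23517, Rational(1, 302874)) = Rational(-603, 7766)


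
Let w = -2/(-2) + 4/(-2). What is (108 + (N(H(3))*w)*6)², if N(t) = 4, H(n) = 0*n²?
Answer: 7056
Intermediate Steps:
H(n) = 0
w = -1 (w = -2*(-½) + 4*(-½) = 1 - 2 = -1)
(108 + (N(H(3))*w)*6)² = (108 + (4*(-1))*6)² = (108 - 4*6)² = (108 - 24)² = 84² = 7056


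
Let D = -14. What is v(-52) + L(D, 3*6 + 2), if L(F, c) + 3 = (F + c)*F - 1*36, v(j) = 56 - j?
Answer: -15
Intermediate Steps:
L(F, c) = -39 + F*(F + c) (L(F, c) = -3 + ((F + c)*F - 1*36) = -3 + (F*(F + c) - 36) = -3 + (-36 + F*(F + c)) = -39 + F*(F + c))
v(-52) + L(D, 3*6 + 2) = (56 - 1*(-52)) + (-39 + (-14)² - 14*(3*6 + 2)) = (56 + 52) + (-39 + 196 - 14*(18 + 2)) = 108 + (-39 + 196 - 14*20) = 108 + (-39 + 196 - 280) = 108 - 123 = -15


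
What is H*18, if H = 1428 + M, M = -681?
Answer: 13446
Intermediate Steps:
H = 747 (H = 1428 - 681 = 747)
H*18 = 747*18 = 13446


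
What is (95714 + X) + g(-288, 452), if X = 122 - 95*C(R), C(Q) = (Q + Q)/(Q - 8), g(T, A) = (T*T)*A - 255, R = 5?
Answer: 112759757/3 ≈ 3.7587e+7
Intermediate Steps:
g(T, A) = -255 + A*T² (g(T, A) = T²*A - 255 = A*T² - 255 = -255 + A*T²)
C(Q) = 2*Q/(-8 + Q) (C(Q) = (2*Q)/(-8 + Q) = 2*Q/(-8 + Q))
X = 1316/3 (X = 122 - 190*5/(-8 + 5) = 122 - 190*5/(-3) = 122 - 190*5*(-1)/3 = 122 - 95*(-10/3) = 122 + 950/3 = 1316/3 ≈ 438.67)
(95714 + X) + g(-288, 452) = (95714 + 1316/3) + (-255 + 452*(-288)²) = 288458/3 + (-255 + 452*82944) = 288458/3 + (-255 + 37490688) = 288458/3 + 37490433 = 112759757/3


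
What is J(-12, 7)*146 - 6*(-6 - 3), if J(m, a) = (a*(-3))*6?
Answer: -18342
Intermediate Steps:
J(m, a) = -18*a (J(m, a) = -3*a*6 = -18*a)
J(-12, 7)*146 - 6*(-6 - 3) = -18*7*146 - 6*(-6 - 3) = -126*146 - 6*(-9) = -18396 + 54 = -18342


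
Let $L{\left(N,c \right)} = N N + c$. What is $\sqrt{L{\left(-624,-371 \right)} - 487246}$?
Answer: $i \sqrt{98241} \approx 313.43 i$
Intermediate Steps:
$L{\left(N,c \right)} = c + N^{2}$ ($L{\left(N,c \right)} = N^{2} + c = c + N^{2}$)
$\sqrt{L{\left(-624,-371 \right)} - 487246} = \sqrt{\left(-371 + \left(-624\right)^{2}\right) - 487246} = \sqrt{\left(-371 + 389376\right) - 487246} = \sqrt{389005 - 487246} = \sqrt{-98241} = i \sqrt{98241}$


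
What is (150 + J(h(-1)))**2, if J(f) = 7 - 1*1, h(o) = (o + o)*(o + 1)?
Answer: 24336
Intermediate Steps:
h(o) = 2*o*(1 + o) (h(o) = (2*o)*(1 + o) = 2*o*(1 + o))
J(f) = 6 (J(f) = 7 - 1 = 6)
(150 + J(h(-1)))**2 = (150 + 6)**2 = 156**2 = 24336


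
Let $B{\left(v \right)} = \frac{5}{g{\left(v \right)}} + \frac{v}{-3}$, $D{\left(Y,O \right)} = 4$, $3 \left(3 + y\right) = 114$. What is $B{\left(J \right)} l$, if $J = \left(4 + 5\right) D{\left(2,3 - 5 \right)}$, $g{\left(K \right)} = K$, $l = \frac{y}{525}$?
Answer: $- \frac{427}{540} \approx -0.79074$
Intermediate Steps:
$y = 35$ ($y = -3 + \frac{1}{3} \cdot 114 = -3 + 38 = 35$)
$l = \frac{1}{15}$ ($l = \frac{35}{525} = 35 \cdot \frac{1}{525} = \frac{1}{15} \approx 0.066667$)
$J = 36$ ($J = \left(4 + 5\right) 4 = 9 \cdot 4 = 36$)
$B{\left(v \right)} = \frac{5}{v} - \frac{v}{3}$ ($B{\left(v \right)} = \frac{5}{v} + \frac{v}{-3} = \frac{5}{v} + v \left(- \frac{1}{3}\right) = \frac{5}{v} - \frac{v}{3}$)
$B{\left(J \right)} l = \left(\frac{5}{36} - 12\right) \frac{1}{15} = \left(- \frac{427}{36}\right) \frac{1}{15} = - \frac{427}{540}$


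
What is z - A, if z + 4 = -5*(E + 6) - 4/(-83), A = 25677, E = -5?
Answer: -2131934/83 ≈ -25686.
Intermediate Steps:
z = -743/83 (z = -4 + (-5*(-5 + 6) - 4/(-83)) = -4 + (-5*1 - 4*(-1/83)) = -4 + (-5 + 4/83) = -4 - 411/83 = -743/83 ≈ -8.9518)
z - A = -743/83 - 1*25677 = -743/83 - 25677 = -2131934/83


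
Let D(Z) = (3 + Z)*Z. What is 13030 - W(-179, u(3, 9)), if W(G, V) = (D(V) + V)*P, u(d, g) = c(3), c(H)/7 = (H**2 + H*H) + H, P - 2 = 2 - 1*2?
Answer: -31364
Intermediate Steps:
P = 2 (P = 2 + (2 - 1*2) = 2 + (2 - 2) = 2 + 0 = 2)
D(Z) = Z*(3 + Z)
c(H) = 7*H + 14*H**2 (c(H) = 7*((H**2 + H*H) + H) = 7*((H**2 + H**2) + H) = 7*(2*H**2 + H) = 7*(H + 2*H**2) = 7*H + 14*H**2)
u(d, g) = 147 (u(d, g) = 7*3*(1 + 2*3) = 7*3*(1 + 6) = 7*3*7 = 147)
W(G, V) = 2*V + 2*V*(3 + V) (W(G, V) = (V*(3 + V) + V)*2 = (V + V*(3 + V))*2 = 2*V + 2*V*(3 + V))
13030 - W(-179, u(3, 9)) = 13030 - 2*147*(4 + 147) = 13030 - 2*147*151 = 13030 - 1*44394 = 13030 - 44394 = -31364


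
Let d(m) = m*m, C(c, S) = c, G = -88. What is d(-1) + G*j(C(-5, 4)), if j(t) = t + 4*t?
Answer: 2201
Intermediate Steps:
j(t) = 5*t
d(m) = m²
d(-1) + G*j(C(-5, 4)) = (-1)² - 440*(-5) = 1 - 88*(-25) = 1 + 2200 = 2201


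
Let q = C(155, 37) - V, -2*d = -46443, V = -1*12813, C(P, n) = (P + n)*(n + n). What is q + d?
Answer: 100485/2 ≈ 50243.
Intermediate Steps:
C(P, n) = 2*n*(P + n) (C(P, n) = (P + n)*(2*n) = 2*n*(P + n))
V = -12813
d = 46443/2 (d = -1/2*(-46443) = 46443/2 ≈ 23222.)
q = 27021 (q = 2*37*(155 + 37) - 1*(-12813) = 2*37*192 + 12813 = 14208 + 12813 = 27021)
q + d = 27021 + 46443/2 = 100485/2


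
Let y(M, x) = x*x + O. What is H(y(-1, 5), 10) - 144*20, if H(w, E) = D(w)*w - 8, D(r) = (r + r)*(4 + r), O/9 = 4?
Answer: 480842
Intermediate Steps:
O = 36 (O = 9*4 = 36)
D(r) = 2*r*(4 + r) (D(r) = (2*r)*(4 + r) = 2*r*(4 + r))
y(M, x) = 36 + x**2 (y(M, x) = x*x + 36 = x**2 + 36 = 36 + x**2)
H(w, E) = -8 + 2*w**2*(4 + w) (H(w, E) = (2*w*(4 + w))*w - 8 = 2*w**2*(4 + w) - 8 = -8 + 2*w**2*(4 + w))
H(y(-1, 5), 10) - 144*20 = (-8 + 2*(36 + 5**2)**2*(4 + (36 + 5**2))) - 144*20 = (-8 + 2*(36 + 25)**2*(4 + (36 + 25))) - 2880 = (-8 + 2*61**2*(4 + 61)) - 2880 = (-8 + 2*3721*65) - 2880 = (-8 + 483730) - 2880 = 483722 - 2880 = 480842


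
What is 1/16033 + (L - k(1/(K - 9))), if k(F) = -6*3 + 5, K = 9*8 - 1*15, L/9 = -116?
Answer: -16530022/16033 ≈ -1031.0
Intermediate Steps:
L = -1044 (L = 9*(-116) = -1044)
K = 57 (K = 72 - 15 = 57)
k(F) = -13 (k(F) = -18 + 5 = -13)
1/16033 + (L - k(1/(K - 9))) = 1/16033 + (-1044 - 1*(-13)) = 1/16033 + (-1044 + 13) = 1/16033 - 1031 = -16530022/16033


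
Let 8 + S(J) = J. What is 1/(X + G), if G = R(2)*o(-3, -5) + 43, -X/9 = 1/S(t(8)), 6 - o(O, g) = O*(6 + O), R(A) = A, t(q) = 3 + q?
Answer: 1/70 ≈ 0.014286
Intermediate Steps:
S(J) = -8 + J
o(O, g) = 6 - O*(6 + O)
X = -3 (X = -9/(-8 + (3 + 8)) = -9/(-8 + 11) = -9/3 = -9*1/3 = -3)
G = 73 (G = 2*(6 - 1*(-3)**2 - 6*(-3)) + 43 = 2*(6 - 1*9 + 18) + 43 = 2*(6 - 9 + 18) + 43 = 2*15 + 43 = 30 + 43 = 73)
1/(X + G) = 1/(-3 + 73) = 1/70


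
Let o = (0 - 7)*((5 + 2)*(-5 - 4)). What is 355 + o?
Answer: 796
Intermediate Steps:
o = 441 (o = -49*(-9) = -7*(-63) = 441)
355 + o = 355 + 441 = 796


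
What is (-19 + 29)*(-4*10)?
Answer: -400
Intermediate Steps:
(-19 + 29)*(-4*10) = 10*(-40) = -400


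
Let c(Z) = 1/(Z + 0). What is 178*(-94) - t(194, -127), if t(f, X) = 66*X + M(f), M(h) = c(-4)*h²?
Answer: 1059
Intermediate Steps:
c(Z) = 1/Z
M(h) = -h²/4 (M(h) = h²/(-4) = -h²/4)
t(f, X) = 66*X - f²/4
178*(-94) - t(194, -127) = 178*(-94) - (66*(-127) - ¼*194²) = -16732 - (-8382 - ¼*37636) = -16732 - (-8382 - 9409) = -16732 - 1*(-17791) = -16732 + 17791 = 1059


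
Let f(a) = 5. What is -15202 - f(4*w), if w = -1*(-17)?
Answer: -15207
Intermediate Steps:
w = 17
-15202 - f(4*w) = -15202 - 1*5 = -15202 - 5 = -15207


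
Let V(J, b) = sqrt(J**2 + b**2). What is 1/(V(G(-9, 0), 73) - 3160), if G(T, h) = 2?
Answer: -3160/9980267 - sqrt(5333)/9980267 ≈ -0.00032394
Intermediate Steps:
1/(V(G(-9, 0), 73) - 3160) = 1/(sqrt(2**2 + 73**2) - 3160) = 1/(sqrt(4 + 5329) - 3160) = 1/(sqrt(5333) - 3160) = 1/(-3160 + sqrt(5333))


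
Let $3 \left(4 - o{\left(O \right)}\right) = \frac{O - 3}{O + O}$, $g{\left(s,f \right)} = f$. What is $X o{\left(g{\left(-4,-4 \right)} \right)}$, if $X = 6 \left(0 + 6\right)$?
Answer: $\frac{267}{2} \approx 133.5$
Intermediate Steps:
$X = 36$ ($X = 6 \cdot 6 = 36$)
$o{\left(O \right)} = 4 - \frac{-3 + O}{6 O}$ ($o{\left(O \right)} = 4 - \frac{\left(O - 3\right) \frac{1}{O + O}}{3} = 4 - \frac{\left(-3 + O\right) \frac{1}{2 O}}{3} = 4 - \frac{\frac{1}{2} \frac{1}{O} \left(-3 + O\right)}{3} = 4 - \frac{-3 + O}{6 O}$)
$X o{\left(g{\left(-4,-4 \right)} \right)} = 36 \frac{3 + 23 \left(-4\right)}{6 \left(-4\right)} = 36 \cdot \frac{1}{6} \left(- \frac{1}{4}\right) \left(3 - 92\right) = 36 \cdot \frac{1}{6} \left(- \frac{1}{4}\right) \left(-89\right) = 36 \cdot \frac{89}{24} = \frac{267}{2}$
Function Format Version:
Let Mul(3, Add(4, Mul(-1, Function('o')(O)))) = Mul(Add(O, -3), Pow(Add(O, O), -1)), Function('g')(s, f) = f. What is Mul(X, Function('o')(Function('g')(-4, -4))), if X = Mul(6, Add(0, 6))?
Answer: Rational(267, 2) ≈ 133.50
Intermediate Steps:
X = 36 (X = Mul(6, 6) = 36)
Function('o')(O) = Add(4, Mul(Rational(-1, 6), Pow(O, -1), Add(-3, O))) (Function('o')(O) = Add(4, Mul(Rational(-1, 3), Mul(Add(O, -3), Pow(Add(O, O), -1)))) = Add(4, Mul(Rational(-1, 3), Mul(Add(-3, O), Pow(Mul(2, O), -1)))) = Add(4, Mul(Rational(-1, 3), Mul(Add(-3, O), Mul(Rational(1, 2), Pow(O, -1))))) = Add(4, Mul(Rational(-1, 3), Mul(Rational(1, 2), Pow(O, -1), Add(-3, O)))) = Add(4, Mul(Rational(-1, 6), Pow(O, -1), Add(-3, O))))
Mul(X, Function('o')(Function('g')(-4, -4))) = Mul(36, Mul(Rational(1, 6), Pow(-4, -1), Add(3, Mul(23, -4)))) = Mul(36, Mul(Rational(1, 6), Rational(-1, 4), Add(3, -92))) = Mul(36, Mul(Rational(1, 6), Rational(-1, 4), -89)) = Mul(36, Rational(89, 24)) = Rational(267, 2)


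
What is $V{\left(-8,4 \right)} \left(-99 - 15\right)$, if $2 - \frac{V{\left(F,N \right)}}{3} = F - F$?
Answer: $-684$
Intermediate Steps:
$V{\left(F,N \right)} = 6$ ($V{\left(F,N \right)} = 6 - 3 \left(F - F\right) = 6 - 0 = 6 + 0 = 6$)
$V{\left(-8,4 \right)} \left(-99 - 15\right) = 6 \left(-99 - 15\right) = 6 \left(-114\right) = -684$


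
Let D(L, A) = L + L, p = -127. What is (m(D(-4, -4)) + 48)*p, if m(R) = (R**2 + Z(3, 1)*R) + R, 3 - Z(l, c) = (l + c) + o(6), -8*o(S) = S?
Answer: -13462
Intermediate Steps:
o(S) = -S/8
D(L, A) = 2*L
Z(l, c) = 15/4 - c - l (Z(l, c) = 3 - ((l + c) - 1/8*6) = 3 - ((c + l) - 3/4) = 3 - (-3/4 + c + l) = 3 + (3/4 - c - l) = 15/4 - c - l)
m(R) = R**2 + 3*R/4 (m(R) = (R**2 + (15/4 - 1*1 - 1*3)*R) + R = (R**2 + (15/4 - 1 - 3)*R) + R = (R**2 - R/4) + R = R**2 + 3*R/4)
(m(D(-4, -4)) + 48)*p = ((2*(-4))*(3 + 4*(2*(-4)))/4 + 48)*(-127) = ((1/4)*(-8)*(3 + 4*(-8)) + 48)*(-127) = ((1/4)*(-8)*(3 - 32) + 48)*(-127) = ((1/4)*(-8)*(-29) + 48)*(-127) = (58 + 48)*(-127) = 106*(-127) = -13462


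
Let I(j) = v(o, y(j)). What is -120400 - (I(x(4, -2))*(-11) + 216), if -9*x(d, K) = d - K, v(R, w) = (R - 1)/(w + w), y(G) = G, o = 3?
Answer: -241265/2 ≈ -1.2063e+5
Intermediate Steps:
v(R, w) = (-1 + R)/(2*w) (v(R, w) = (-1 + R)/((2*w)) = (-1 + R)*(1/(2*w)) = (-1 + R)/(2*w))
x(d, K) = -d/9 + K/9 (x(d, K) = -(d - K)/9 = -d/9 + K/9)
I(j) = 1/j (I(j) = (-1 + 3)/(2*j) = (1/2)*2/j = 1/j)
-120400 - (I(x(4, -2))*(-11) + 216) = -120400 - (-11/(-1/9*4 + (1/9)*(-2)) + 216) = -120400 - (-11/(-4/9 - 2/9) + 216) = -120400 - (-11/(-2/3) + 216) = -120400 - (-3/2*(-11) + 216) = -120400 - (33/2 + 216) = -120400 - 1*465/2 = -120400 - 465/2 = -241265/2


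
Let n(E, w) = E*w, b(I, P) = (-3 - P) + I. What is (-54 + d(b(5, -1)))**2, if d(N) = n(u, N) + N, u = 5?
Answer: 1296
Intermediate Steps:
b(I, P) = -3 + I - P
d(N) = 6*N (d(N) = 5*N + N = 6*N)
(-54 + d(b(5, -1)))**2 = (-54 + 6*(-3 + 5 - 1*(-1)))**2 = (-54 + 6*(-3 + 5 + 1))**2 = (-54 + 6*3)**2 = (-54 + 18)**2 = (-36)**2 = 1296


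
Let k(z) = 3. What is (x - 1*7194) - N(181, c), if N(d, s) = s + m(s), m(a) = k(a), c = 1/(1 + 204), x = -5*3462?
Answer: -5023936/205 ≈ -24507.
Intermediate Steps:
x = -17310
c = 1/205 ≈ 0.0048781
m(a) = 3
N(d, s) = 3 + s (N(d, s) = s + 3 = 3 + s)
(x - 1*7194) - N(181, c) = (-17310 - 1*7194) - (3 + 1/205) = (-17310 - 7194) - 1*616/205 = -24504 - 616/205 = -5023936/205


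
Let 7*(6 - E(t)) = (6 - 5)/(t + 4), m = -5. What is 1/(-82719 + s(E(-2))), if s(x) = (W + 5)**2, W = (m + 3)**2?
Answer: -1/82638 ≈ -1.2101e-5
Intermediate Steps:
W = 4 (W = (-5 + 3)**2 = (-2)**2 = 4)
E(t) = 6 - 1/(7*(4 + t)) (E(t) = 6 - (6 - 5)/(7*(t + 4)) = 6 - 1/(7*(4 + t)))
s(x) = 81 (s(x) = (4 + 5)**2 = 9**2 = 81)
1/(-82719 + s(E(-2))) = 1/(-82719 + 81) = 1/(-82638) = -1/82638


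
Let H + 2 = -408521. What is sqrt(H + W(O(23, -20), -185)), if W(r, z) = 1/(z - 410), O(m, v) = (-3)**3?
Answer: I*sqrt(144627355670)/595 ≈ 639.16*I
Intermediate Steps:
O(m, v) = -27
H = -408523 (H = -2 - 408521 = -408523)
W(r, z) = 1/(-410 + z)
sqrt(H + W(O(23, -20), -185)) = sqrt(-408523 + 1/(-410 - 185)) = sqrt(-408523 + 1/(-595)) = sqrt(-408523 - 1/595) = sqrt(-243071186/595) = I*sqrt(144627355670)/595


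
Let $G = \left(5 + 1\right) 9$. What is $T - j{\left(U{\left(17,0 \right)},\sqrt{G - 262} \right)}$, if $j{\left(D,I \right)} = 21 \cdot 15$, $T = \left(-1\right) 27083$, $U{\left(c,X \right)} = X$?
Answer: $-27398$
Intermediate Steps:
$G = 54$ ($G = 6 \cdot 9 = 54$)
$T = -27083$
$j{\left(D,I \right)} = 315$
$T - j{\left(U{\left(17,0 \right)},\sqrt{G - 262} \right)} = -27083 - 315 = -27398$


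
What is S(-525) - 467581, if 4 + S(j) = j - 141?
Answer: -468251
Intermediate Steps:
S(j) = -145 + j (S(j) = -4 + (j - 141) = -4 + (-141 + j) = -145 + j)
S(-525) - 467581 = (-145 - 525) - 467581 = -670 - 467581 = -468251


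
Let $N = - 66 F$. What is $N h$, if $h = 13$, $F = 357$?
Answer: $-306306$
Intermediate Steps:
$N = -23562$ ($N = \left(-66\right) 357 = -23562$)
$N h = \left(-23562\right) 13 = -306306$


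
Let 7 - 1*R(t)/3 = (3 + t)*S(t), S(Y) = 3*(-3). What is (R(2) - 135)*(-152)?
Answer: -3192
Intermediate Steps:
S(Y) = -9
R(t) = 102 + 27*t (R(t) = 21 - 3*(3 + t)*(-9) = 21 - 3*(-27 - 9*t) = 21 + (81 + 27*t) = 102 + 27*t)
(R(2) - 135)*(-152) = ((102 + 27*2) - 135)*(-152) = ((102 + 54) - 135)*(-152) = (156 - 135)*(-152) = 21*(-152) = -3192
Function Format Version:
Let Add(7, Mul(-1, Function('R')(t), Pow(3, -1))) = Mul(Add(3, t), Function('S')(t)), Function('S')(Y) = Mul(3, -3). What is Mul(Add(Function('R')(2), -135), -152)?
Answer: -3192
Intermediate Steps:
Function('S')(Y) = -9
Function('R')(t) = Add(102, Mul(27, t)) (Function('R')(t) = Add(21, Mul(-3, Mul(Add(3, t), -9))) = Add(21, Mul(-3, Add(-27, Mul(-9, t)))) = Add(21, Add(81, Mul(27, t))) = Add(102, Mul(27, t)))
Mul(Add(Function('R')(2), -135), -152) = Mul(Add(Add(102, Mul(27, 2)), -135), -152) = Mul(Add(Add(102, 54), -135), -152) = Mul(Add(156, -135), -152) = Mul(21, -152) = -3192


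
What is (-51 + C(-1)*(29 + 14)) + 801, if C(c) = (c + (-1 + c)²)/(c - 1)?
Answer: 1371/2 ≈ 685.50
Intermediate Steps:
C(c) = (c + (-1 + c)²)/(-1 + c)
(-51 + C(-1)*(29 + 14)) + 801 = (-51 + (-1 - 1 - 1/(-1 - 1))*(29 + 14)) + 801 = (-51 + (-1 - 1 - 1/(-2))*43) + 801 = (-51 + (-1 - 1 - 1*(-½))*43) + 801 = (-51 + (-1 - 1 + ½)*43) + 801 = (-51 - 3/2*43) + 801 = (-51 - 129/2) + 801 = -231/2 + 801 = 1371/2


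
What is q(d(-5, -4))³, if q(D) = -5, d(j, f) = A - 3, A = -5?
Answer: -125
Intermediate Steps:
d(j, f) = -8 (d(j, f) = -5 - 3 = -8)
q(d(-5, -4))³ = (-5)³ = -125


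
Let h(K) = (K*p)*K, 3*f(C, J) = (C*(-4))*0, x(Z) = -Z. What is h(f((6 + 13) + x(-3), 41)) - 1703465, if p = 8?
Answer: -1703465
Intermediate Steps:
f(C, J) = 0 (f(C, J) = ((C*(-4))*0)/3 = (-4*C*0)/3 = (⅓)*0 = 0)
h(K) = 8*K² (h(K) = (K*8)*K = (8*K)*K = 8*K²)
h(f((6 + 13) + x(-3), 41)) - 1703465 = 8*0² - 1703465 = 8*0 - 1703465 = 0 - 1703465 = -1703465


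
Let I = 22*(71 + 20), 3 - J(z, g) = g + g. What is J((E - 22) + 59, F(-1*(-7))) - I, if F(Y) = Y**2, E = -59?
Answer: -2097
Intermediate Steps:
J(z, g) = 3 - 2*g (J(z, g) = 3 - (g + g) = 3 - 2*g)
I = 2002 (I = 22*91 = 2002)
J((E - 22) + 59, F(-1*(-7))) - I = (3 - 2*(-1*(-7))**2) - 1*2002 = (3 - 2*7**2) - 2002 = (3 - 2*49) - 2002 = (3 - 98) - 2002 = -95 - 2002 = -2097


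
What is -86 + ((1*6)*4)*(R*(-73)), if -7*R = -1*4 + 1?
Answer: -5858/7 ≈ -836.86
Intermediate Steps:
R = 3/7 (R = -(-1*4 + 1)/7 = -(-4 + 1)/7 = -⅐*(-3) = 3/7 ≈ 0.42857)
-86 + ((1*6)*4)*(R*(-73)) = -86 + ((1*6)*4)*((3/7)*(-73)) = -86 + (6*4)*(-219/7) = -86 + 24*(-219/7) = -86 - 5256/7 = -5858/7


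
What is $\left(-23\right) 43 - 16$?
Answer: $-1005$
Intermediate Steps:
$\left(-23\right) 43 - 16 = -989 - 16 = -1005$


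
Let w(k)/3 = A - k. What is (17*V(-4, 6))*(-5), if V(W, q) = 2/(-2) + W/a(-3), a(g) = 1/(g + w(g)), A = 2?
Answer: 4165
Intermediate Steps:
w(k) = 6 - 3*k (w(k) = 3*(2 - k) = 6 - 3*k)
a(g) = 1/(6 - 2*g) (a(g) = 1/(g + (6 - 3*g)) = 1/(6 - 2*g))
V(W, q) = -1 + 12*W (V(W, q) = 2/(-2) + W/((-1/(-6 + 2*(-3)))) = 2*(-1/2) + W/((-1/(-6 - 6))) = -1 + W/((-1/(-12))) = -1 + W/((-1*(-1/12))) = -1 + W/(1/12) = -1 + W*12 = -1 + 12*W)
(17*V(-4, 6))*(-5) = (17*(-1 + 12*(-4)))*(-5) = (17*(-1 - 48))*(-5) = (17*(-49))*(-5) = -833*(-5) = 4165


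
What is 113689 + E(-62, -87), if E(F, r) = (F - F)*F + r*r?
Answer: 121258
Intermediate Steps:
E(F, r) = r**2 (E(F, r) = 0*F + r**2 = 0 + r**2 = r**2)
113689 + E(-62, -87) = 113689 + (-87)**2 = 113689 + 7569 = 121258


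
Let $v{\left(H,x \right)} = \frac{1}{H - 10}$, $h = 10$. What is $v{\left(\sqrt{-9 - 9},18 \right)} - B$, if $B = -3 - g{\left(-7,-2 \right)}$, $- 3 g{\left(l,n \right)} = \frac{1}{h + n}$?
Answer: $\frac{4069}{1416} - \frac{3 i \sqrt{2}}{118} \approx 2.8736 - 0.035955 i$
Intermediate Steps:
$g{\left(l,n \right)} = - \frac{1}{3 \left(10 + n\right)}$
$B = - \frac{71}{24}$ ($B = -3 - - \frac{1}{30 + 3 \left(-2\right)} = -3 - - \frac{1}{30 - 6} = -3 - - \frac{1}{24} = -3 + \frac{1}{24} = - \frac{71}{24} \approx -2.9583$)
$v{\left(H,x \right)} = \frac{1}{-10 + H}$
$v{\left(\sqrt{-9 - 9},18 \right)} - B = \frac{1}{-10 + \sqrt{-9 - 9}} - - \frac{71}{24} = \frac{1}{-10 + \sqrt{-18}} + \frac{71}{24} = \frac{1}{-10 + 3 i \sqrt{2}} + \frac{71}{24} = \frac{71}{24} + \frac{1}{-10 + 3 i \sqrt{2}}$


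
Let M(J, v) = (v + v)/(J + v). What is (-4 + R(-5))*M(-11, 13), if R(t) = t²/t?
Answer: -117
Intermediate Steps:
M(J, v) = 2*v/(J + v) (M(J, v) = (2*v)/(J + v) = 2*v/(J + v))
R(t) = t
(-4 + R(-5))*M(-11, 13) = (-4 - 5)*(2*13/(-11 + 13)) = -18*13/2 = -9*13 = -117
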